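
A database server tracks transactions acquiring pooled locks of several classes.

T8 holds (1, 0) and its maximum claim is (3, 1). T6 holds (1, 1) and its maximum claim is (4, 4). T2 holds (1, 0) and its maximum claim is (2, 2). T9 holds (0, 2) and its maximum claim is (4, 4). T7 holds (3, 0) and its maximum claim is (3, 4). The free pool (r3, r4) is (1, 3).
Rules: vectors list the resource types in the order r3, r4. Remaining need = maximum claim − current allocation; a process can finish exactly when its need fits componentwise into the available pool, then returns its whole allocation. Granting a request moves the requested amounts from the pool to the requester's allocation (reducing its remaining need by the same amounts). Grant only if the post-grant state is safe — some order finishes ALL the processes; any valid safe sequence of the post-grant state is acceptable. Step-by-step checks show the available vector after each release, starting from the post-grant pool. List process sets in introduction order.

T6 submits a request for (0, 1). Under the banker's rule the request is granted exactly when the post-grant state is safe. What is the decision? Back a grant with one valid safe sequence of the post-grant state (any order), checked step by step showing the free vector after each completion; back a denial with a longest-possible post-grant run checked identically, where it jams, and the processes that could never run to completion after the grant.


GRANT — the state after the grant stays safe, e.g. via T2, T8, T6, T7, T9.
Key observation: even at the reduced pool (1, 2), T2 fits immediately, so safety survives the grant.
Verifying the post-grant state step by step:
  pool = (1, 2)
  T2: need (1, 2) fits (1, 2); releases (1, 0), pool now (2, 2)
  T8: need (2, 1) fits (2, 2); releases (1, 0), pool now (3, 2)
  T6: need (3, 2) fits (3, 2); releases (1, 2), pool now (4, 4)
  T7: need (0, 4) fits (4, 4); releases (3, 0), pool now (7, 4)
  T9: need (4, 2) fits (7, 4); releases (0, 2), pool now (7, 6)


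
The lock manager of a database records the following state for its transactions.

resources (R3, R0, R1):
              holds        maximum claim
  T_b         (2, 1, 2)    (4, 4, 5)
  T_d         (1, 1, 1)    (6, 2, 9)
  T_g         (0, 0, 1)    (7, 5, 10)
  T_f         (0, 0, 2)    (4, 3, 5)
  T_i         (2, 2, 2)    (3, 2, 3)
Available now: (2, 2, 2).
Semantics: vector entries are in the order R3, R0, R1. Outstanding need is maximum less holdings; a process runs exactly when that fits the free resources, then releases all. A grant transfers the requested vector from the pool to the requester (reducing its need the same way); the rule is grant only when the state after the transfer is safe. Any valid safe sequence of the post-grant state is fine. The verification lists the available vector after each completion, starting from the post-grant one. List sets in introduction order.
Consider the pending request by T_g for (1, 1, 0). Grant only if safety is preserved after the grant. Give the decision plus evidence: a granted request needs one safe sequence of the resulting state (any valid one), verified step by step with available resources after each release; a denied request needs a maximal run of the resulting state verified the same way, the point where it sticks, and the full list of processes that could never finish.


GRANT — the state after the grant stays safe, e.g. via T_i, T_b, T_f, T_d, T_g.
Key observation: even at the reduced pool (1, 1, 2), T_i fits immediately, so safety survives the grant.
Verifying the post-grant state step by step:
  pool = (1, 1, 2)
  T_i: need (1, 0, 1) fits (1, 1, 2); releases (2, 2, 2), pool now (3, 3, 4)
  T_b: need (2, 3, 3) fits (3, 3, 4); releases (2, 1, 2), pool now (5, 4, 6)
  T_f: need (4, 3, 3) fits (5, 4, 6); releases (0, 0, 2), pool now (5, 4, 8)
  T_d: need (5, 1, 8) fits (5, 4, 8); releases (1, 1, 1), pool now (6, 5, 9)
  T_g: need (6, 4, 9) fits (6, 5, 9); releases (1, 1, 1), pool now (7, 6, 10)


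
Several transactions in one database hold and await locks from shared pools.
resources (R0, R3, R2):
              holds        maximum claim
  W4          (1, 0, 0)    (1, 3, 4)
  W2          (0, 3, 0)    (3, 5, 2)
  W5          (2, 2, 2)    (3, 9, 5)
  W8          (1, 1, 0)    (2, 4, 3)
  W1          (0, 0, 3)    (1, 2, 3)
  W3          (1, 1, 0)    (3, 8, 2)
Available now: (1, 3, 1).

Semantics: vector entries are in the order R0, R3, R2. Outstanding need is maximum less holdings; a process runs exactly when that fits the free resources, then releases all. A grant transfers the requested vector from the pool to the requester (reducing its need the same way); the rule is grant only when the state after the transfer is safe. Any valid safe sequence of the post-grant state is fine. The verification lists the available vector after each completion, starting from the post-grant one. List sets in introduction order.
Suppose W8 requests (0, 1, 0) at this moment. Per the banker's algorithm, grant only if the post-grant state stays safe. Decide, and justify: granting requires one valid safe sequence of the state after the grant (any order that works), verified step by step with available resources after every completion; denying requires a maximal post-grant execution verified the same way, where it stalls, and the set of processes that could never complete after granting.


GRANT — the state after the grant stays safe, e.g. via W1, W8, W4, W2, W5, W3.
Key observation: granting shrinks the pool to (1, 2, 1), yet W1 still fits and the chain goes through.
Check on the post-grant state, step by step:
  pool = (1, 2, 1)
  W1 needs (1, 2, 0) <= (1, 2, 1) -> finishes; pool += (0, 0, 3) = (1, 2, 4)
  W8 needs (1, 2, 3) <= (1, 2, 4) -> finishes; pool += (1, 2, 0) = (2, 4, 4)
  W4 needs (0, 3, 4) <= (2, 4, 4) -> finishes; pool += (1, 0, 0) = (3, 4, 4)
  W2 needs (3, 2, 2) <= (3, 4, 4) -> finishes; pool += (0, 3, 0) = (3, 7, 4)
  W5 needs (1, 7, 3) <= (3, 7, 4) -> finishes; pool += (2, 2, 2) = (5, 9, 6)
  W3 needs (2, 7, 2) <= (5, 9, 6) -> finishes; pool += (1, 1, 0) = (6, 10, 6)


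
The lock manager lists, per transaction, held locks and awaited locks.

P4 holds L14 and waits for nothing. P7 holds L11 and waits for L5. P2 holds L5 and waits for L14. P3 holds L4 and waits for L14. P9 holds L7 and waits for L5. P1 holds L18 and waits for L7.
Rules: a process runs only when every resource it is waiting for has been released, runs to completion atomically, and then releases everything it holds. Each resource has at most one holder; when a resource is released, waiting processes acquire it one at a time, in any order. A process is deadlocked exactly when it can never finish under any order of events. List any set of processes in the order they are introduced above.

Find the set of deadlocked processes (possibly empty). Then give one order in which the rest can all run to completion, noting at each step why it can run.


No process is deadlocked.
Key observation: the waits form no ring: some process can always run, and its releases unblock the others one by one.
The rest can finish in the order P4, P2, P3, P9, P1, P7.
Walking it through:
  P4: no waits; runs immediately, freeing L14
  P2 waits on L14 — all released -> runs and releases L5
  P3 waits on L14 — all released -> runs and releases L4
  P9 waits on L5 — all released -> runs and releases L7
  P1 waits on L7 — all released -> runs and releases L18
  P7 waits on L5 — all released -> runs and releases L11


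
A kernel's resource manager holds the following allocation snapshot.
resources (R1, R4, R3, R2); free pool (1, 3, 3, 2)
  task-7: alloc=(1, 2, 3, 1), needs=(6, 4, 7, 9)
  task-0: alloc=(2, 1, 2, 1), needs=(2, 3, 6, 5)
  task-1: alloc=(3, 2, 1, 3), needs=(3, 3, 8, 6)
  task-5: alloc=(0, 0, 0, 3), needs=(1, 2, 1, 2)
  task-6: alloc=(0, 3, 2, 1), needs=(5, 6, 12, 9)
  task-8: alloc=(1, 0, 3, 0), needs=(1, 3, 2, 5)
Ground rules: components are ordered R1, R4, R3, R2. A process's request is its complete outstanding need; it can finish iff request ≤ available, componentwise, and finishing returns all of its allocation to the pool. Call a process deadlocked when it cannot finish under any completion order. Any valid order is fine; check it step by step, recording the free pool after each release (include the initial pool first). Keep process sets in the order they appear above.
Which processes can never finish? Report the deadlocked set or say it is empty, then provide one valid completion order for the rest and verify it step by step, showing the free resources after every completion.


The deadlocked set is empty.
Key observation: there is always a runnable process — task-5 first — so the state unwinds completely.
A valid finishing order for the others: task-5, task-8, task-0, task-1, task-7, task-6. Walking it through:
  pool = (1, 3, 3, 2)
  task-5: need (1, 2, 1, 2) fits (1, 3, 3, 2); releases (0, 0, 0, 3), pool now (1, 3, 3, 5)
  task-8: need (1, 3, 2, 5) fits (1, 3, 3, 5); releases (1, 0, 3, 0), pool now (2, 3, 6, 5)
  task-0: need (2, 3, 6, 5) fits (2, 3, 6, 5); releases (2, 1, 2, 1), pool now (4, 4, 8, 6)
  task-1: need (3, 3, 8, 6) fits (4, 4, 8, 6); releases (3, 2, 1, 3), pool now (7, 6, 9, 9)
  task-7: need (6, 4, 7, 9) fits (7, 6, 9, 9); releases (1, 2, 3, 1), pool now (8, 8, 12, 10)
  task-6: need (5, 6, 12, 9) fits (8, 8, 12, 10); releases (0, 3, 2, 1), pool now (8, 11, 14, 11)


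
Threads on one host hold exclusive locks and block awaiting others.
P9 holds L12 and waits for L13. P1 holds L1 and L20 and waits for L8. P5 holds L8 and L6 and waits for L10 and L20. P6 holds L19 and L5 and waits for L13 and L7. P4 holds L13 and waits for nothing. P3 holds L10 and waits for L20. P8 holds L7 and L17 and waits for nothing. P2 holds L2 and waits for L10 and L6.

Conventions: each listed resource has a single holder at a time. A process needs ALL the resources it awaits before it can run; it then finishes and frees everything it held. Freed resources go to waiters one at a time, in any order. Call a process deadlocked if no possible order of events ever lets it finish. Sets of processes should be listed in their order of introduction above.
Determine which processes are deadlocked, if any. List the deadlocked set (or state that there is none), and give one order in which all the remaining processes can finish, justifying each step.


The deadlocked set is P1, P5, P3 and P2.
Key observation: the knot is the closed ring of waits P1 -> P5 -> P1; P3 is caught in further circular waits and P2 waits into the deadlock from upstream.
A valid finishing order for the others: P8, P4, P6, P9.
Step-by-step check:
  P8 waits on nothing -> runs at once and releases L7 and L17
  P4 waits on nothing -> runs at once and releases L13
  P6 waits on L13 and L7 — all released -> runs and releases L19 and L5
  P9 waits on L13 — all released -> runs and releases L12


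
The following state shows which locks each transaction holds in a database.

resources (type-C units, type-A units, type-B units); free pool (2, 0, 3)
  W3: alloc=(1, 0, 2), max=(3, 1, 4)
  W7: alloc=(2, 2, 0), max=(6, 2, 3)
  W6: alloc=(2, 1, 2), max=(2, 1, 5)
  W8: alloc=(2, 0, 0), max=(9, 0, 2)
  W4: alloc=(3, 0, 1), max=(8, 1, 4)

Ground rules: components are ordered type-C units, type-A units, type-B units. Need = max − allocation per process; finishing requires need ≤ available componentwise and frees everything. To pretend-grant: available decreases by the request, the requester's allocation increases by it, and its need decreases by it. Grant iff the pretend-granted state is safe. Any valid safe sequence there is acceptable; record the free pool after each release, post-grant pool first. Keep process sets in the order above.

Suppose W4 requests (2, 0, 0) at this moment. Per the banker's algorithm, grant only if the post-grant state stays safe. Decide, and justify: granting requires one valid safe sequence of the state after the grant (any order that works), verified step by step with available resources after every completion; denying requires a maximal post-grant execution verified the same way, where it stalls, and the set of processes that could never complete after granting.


GRANT — the state after the grant stays safe, e.g. via W6, W3, W4, W8, W7.
Key observation: (0, 0, 3) free after granting still covers W6 first, and each release covers the next.
Verifying the post-grant state step by step:
  pool = (0, 0, 3)
  W6: need (0, 0, 3) fits (0, 0, 3); releases (2, 1, 2), pool now (2, 1, 5)
  W3: need (2, 1, 2) fits (2, 1, 5); releases (1, 0, 2), pool now (3, 1, 7)
  W4: need (3, 1, 3) fits (3, 1, 7); releases (5, 0, 1), pool now (8, 1, 8)
  W8: need (7, 0, 2) fits (8, 1, 8); releases (2, 0, 0), pool now (10, 1, 8)
  W7: need (4, 0, 3) fits (10, 1, 8); releases (2, 2, 0), pool now (12, 3, 8)


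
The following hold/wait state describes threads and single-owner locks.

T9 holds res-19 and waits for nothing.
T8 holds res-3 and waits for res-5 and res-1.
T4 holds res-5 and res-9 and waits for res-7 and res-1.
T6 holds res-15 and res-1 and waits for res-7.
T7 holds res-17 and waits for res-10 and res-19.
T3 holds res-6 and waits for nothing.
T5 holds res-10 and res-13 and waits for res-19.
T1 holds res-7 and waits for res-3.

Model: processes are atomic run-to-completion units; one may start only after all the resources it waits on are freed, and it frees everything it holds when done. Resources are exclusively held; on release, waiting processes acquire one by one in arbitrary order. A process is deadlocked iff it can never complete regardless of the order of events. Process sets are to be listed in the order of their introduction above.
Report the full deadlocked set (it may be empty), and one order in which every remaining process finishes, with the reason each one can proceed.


Deadlocked set: T8, T4, T6 and T1.
Key observation: the cycle T8 -> T4 -> T6 -> T1 -> T8 can never break — each member waits on the next; no other process is dragged down with it.
One completion order for the rest: T9, T3, T5, T7.
Step-by-step check:
  T9: no waits; runs immediately, freeing res-19
  T3: no waits; runs immediately, freeing res-6
  run T5 (all its waits — res-19 — are resolved); releases res-10 and res-13
  run T7 (all its waits — res-10 and res-19 — are resolved); releases res-17


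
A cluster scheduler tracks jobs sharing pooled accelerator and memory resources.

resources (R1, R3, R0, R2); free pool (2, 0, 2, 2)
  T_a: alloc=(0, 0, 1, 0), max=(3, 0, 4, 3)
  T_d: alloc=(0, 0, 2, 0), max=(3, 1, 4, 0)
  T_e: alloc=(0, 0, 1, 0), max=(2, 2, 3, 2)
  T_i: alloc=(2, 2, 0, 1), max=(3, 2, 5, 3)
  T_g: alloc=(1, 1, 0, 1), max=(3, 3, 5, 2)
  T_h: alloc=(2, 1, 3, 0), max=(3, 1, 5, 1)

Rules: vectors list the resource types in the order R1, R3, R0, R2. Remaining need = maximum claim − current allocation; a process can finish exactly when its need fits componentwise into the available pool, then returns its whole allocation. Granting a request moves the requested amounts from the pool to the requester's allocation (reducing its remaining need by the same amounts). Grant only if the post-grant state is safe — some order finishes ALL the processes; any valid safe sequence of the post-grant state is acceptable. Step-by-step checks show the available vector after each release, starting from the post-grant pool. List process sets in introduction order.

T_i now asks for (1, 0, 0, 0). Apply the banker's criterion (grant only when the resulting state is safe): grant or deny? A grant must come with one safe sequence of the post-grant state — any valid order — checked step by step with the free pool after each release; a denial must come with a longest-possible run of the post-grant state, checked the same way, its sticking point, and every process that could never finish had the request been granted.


GRANT. The post-grant state is safe; one safe sequence: T_h, T_i, T_e, T_a, T_d, T_g.
Key observation: post-grant, (1, 0, 2, 2) remains, and an order beginning with T_h completes everyone.
Check on the post-grant state, step by step:
  pool = (1, 0, 2, 2)
  run T_h (needs (1, 0, 2, 1), free (1, 0, 2, 2)); after release of (2, 1, 3, 0) the pool is (3, 1, 5, 2)
  run T_i (needs (0, 0, 5, 2), free (3, 1, 5, 2)); after release of (3, 2, 0, 1) the pool is (6, 3, 5, 3)
  run T_e (needs (2, 2, 2, 2), free (6, 3, 5, 3)); after release of (0, 0, 1, 0) the pool is (6, 3, 6, 3)
  run T_a (needs (3, 0, 3, 3), free (6, 3, 6, 3)); after release of (0, 0, 1, 0) the pool is (6, 3, 7, 3)
  run T_d (needs (3, 1, 2, 0), free (6, 3, 7, 3)); after release of (0, 0, 2, 0) the pool is (6, 3, 9, 3)
  run T_g (needs (2, 2, 5, 1), free (6, 3, 9, 3)); after release of (1, 1, 0, 1) the pool is (7, 4, 9, 4)


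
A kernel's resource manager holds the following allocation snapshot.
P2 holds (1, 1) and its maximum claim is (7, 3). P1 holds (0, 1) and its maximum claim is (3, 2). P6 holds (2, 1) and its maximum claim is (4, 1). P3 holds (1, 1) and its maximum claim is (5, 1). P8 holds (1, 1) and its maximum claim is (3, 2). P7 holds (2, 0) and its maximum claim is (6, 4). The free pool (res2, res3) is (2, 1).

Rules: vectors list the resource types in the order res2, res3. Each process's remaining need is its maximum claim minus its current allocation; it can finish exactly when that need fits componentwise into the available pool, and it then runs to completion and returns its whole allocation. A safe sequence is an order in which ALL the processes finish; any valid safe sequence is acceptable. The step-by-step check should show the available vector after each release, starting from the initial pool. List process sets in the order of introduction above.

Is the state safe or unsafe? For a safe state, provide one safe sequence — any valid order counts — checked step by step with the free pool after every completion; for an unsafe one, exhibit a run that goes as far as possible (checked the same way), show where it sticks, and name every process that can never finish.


The state is SAFE; one workable sequence: P6, P3, P8, P1, P2, P7.
Key observation: the order's first zero-slack moment is P6 ((2, 0) needed, (2, 1) free — a requested resource with nothing to spare).
Walking it through:
  pool = (2, 1)
  run P6 (needs (2, 0), free (2, 1)); after release of (2, 1) the pool is (4, 2)
  run P3 (needs (4, 0), free (4, 2)); after release of (1, 1) the pool is (5, 3)
  run P8 (needs (2, 1), free (5, 3)); after release of (1, 1) the pool is (6, 4)
  run P1 (needs (3, 1), free (6, 4)); after release of (0, 1) the pool is (6, 5)
  run P2 (needs (6, 2), free (6, 5)); after release of (1, 1) the pool is (7, 6)
  run P7 (needs (4, 4), free (7, 6)); after release of (2, 0) the pool is (9, 6)


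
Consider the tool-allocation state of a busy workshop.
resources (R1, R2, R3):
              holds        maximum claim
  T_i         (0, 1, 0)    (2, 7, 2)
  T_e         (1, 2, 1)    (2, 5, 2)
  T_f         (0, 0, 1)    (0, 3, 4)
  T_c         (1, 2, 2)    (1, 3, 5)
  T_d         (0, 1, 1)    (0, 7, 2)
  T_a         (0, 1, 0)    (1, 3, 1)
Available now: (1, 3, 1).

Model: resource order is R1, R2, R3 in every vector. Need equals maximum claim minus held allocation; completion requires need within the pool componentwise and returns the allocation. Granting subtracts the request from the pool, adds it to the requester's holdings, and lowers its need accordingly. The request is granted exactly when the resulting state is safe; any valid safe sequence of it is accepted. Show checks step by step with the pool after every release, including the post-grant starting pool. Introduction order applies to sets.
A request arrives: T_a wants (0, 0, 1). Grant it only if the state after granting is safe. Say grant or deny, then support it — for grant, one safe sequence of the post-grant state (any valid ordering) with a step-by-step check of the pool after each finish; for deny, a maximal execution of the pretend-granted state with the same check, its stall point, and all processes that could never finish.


GRANT — the state after the grant stays safe, e.g. via T_a, T_e, T_d, T_i, T_f, T_c.
Key observation: granting shrinks the pool to (1, 3, 0), yet T_a still fits and the chain goes through.
Check on the post-grant state, step by step:
  pool = (1, 3, 0)
  T_a needs (1, 2, 0) <= (1, 3, 0) -> finishes; pool += (0, 1, 1) = (1, 4, 1)
  T_e needs (1, 3, 1) <= (1, 4, 1) -> finishes; pool += (1, 2, 1) = (2, 6, 2)
  T_d needs (0, 6, 1) <= (2, 6, 2) -> finishes; pool += (0, 1, 1) = (2, 7, 3)
  T_i needs (2, 6, 2) <= (2, 7, 3) -> finishes; pool += (0, 1, 0) = (2, 8, 3)
  T_f needs (0, 3, 3) <= (2, 8, 3) -> finishes; pool += (0, 0, 1) = (2, 8, 4)
  T_c needs (0, 1, 3) <= (2, 8, 4) -> finishes; pool += (1, 2, 2) = (3, 10, 6)


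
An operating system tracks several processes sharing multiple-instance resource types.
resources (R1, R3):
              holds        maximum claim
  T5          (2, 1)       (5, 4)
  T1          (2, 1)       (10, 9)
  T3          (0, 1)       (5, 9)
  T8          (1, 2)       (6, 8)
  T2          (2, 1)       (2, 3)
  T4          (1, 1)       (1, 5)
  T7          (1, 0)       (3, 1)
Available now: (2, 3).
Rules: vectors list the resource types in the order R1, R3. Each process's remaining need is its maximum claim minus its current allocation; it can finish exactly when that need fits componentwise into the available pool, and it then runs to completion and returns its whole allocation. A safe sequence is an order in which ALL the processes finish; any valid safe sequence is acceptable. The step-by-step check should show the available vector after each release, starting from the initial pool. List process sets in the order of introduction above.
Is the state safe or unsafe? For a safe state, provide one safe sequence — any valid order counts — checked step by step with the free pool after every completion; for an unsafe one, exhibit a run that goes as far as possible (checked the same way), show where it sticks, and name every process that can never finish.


SAFE — a valid safe sequence is T7, T5, T2, T4, T8, T3, T1.
Key observation: T7 marks the first exact bind of the order: its need (2, 1) fits the free (2, 3) with zero slack on a requested resource.
Check, step by step:
  pool = (2, 3)
  T7: need (2, 1) fits (2, 3); releases (1, 0), pool now (3, 3)
  T5: need (3, 3) fits (3, 3); releases (2, 1), pool now (5, 4)
  T2: need (0, 2) fits (5, 4); releases (2, 1), pool now (7, 5)
  T4: need (0, 4) fits (7, 5); releases (1, 1), pool now (8, 6)
  T8: need (5, 6) fits (8, 6); releases (1, 2), pool now (9, 8)
  T3: need (5, 8) fits (9, 8); releases (0, 1), pool now (9, 9)
  T1: need (8, 8) fits (9, 9); releases (2, 1), pool now (11, 10)


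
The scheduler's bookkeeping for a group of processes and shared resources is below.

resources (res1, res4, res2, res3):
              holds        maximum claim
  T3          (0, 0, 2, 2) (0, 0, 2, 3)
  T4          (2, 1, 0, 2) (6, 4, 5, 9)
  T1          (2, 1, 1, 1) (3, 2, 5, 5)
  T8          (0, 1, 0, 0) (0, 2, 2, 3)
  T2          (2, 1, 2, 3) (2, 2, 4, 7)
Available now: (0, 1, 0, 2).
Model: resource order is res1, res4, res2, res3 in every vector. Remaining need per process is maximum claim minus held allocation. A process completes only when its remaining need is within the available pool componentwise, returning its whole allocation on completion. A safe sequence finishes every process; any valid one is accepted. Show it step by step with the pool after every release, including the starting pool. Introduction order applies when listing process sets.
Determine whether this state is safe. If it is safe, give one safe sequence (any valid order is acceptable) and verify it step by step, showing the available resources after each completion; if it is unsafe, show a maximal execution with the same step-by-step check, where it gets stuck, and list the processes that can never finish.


SAFE. One safe sequence: T3, T2, T8, T1, T4.
Key observation: reading the order forward, T2 is the first process whose need (0, 1, 2, 4) meets the free pool (0, 1, 2, 4) exactly on a resource it requests.
Step-by-step check:
  pool = (0, 1, 0, 2)
  T3 needs (0, 0, 0, 1) <= (0, 1, 0, 2) -> finishes; pool += (0, 0, 2, 2) = (0, 1, 2, 4)
  T2 needs (0, 1, 2, 4) <= (0, 1, 2, 4) -> finishes; pool += (2, 1, 2, 3) = (2, 2, 4, 7)
  T8 needs (0, 1, 2, 3) <= (2, 2, 4, 7) -> finishes; pool += (0, 1, 0, 0) = (2, 3, 4, 7)
  T1 needs (1, 1, 4, 4) <= (2, 3, 4, 7) -> finishes; pool += (2, 1, 1, 1) = (4, 4, 5, 8)
  T4 needs (4, 3, 5, 7) <= (4, 4, 5, 8) -> finishes; pool += (2, 1, 0, 2) = (6, 5, 5, 10)


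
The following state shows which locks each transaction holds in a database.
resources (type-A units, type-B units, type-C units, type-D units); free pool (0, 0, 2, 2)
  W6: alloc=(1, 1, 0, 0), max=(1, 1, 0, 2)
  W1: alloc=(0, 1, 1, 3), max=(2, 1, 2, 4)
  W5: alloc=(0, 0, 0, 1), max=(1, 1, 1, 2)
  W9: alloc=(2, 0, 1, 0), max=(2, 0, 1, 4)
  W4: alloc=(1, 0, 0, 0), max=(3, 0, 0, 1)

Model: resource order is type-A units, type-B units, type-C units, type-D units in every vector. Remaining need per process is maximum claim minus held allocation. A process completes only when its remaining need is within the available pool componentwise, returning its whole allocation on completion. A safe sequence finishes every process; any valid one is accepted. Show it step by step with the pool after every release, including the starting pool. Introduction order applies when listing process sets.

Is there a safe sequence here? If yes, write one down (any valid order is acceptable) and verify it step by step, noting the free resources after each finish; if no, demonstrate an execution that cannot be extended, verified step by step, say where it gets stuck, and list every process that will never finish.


The state is UNSAFE.
Key observation: after W6, W5 the pool peaks at (1, 1, 2, 3), and each blocked process is short somewhere: W1 on type-A units; W9 on type-D units; W4 on type-A units.
The run W6, W5 cannot be extended any further. Walking it through:
  pool = (0, 0, 2, 2)
  W6: need (0, 0, 0, 2) fits (0, 0, 2, 2); releases (1, 1, 0, 0), pool now (1, 1, 2, 2)
  W5: need (1, 1, 1, 1) fits (1, 1, 2, 2); releases (0, 0, 0, 1), pool now (1, 1, 2, 3)
  W1 cannot run: need (2, 0, 1, 1) vs free (1, 1, 2, 3) (insufficient type-A units)
  W9 cannot run: need (0, 0, 0, 4) vs free (1, 1, 2, 3) (insufficient type-D units)
  W4 cannot run: need (2, 0, 0, 1) vs free (1, 1, 2, 3) (insufficient type-A units)
Permanently blocked: W1, W9 and W4.


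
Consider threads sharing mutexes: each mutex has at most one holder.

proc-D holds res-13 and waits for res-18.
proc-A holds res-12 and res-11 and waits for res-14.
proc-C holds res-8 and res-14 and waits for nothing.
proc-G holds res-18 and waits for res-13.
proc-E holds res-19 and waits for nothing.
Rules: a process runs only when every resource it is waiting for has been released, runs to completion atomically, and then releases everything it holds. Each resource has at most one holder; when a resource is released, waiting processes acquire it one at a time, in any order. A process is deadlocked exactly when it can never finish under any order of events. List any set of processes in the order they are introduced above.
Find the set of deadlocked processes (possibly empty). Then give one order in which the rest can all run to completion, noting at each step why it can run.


Deadlocked set: proc-D and proc-G.
Key observation: the waits loop around proc-D -> proc-G -> proc-D with no way out; no other process is dragged down with it.
One completion order for the rest: proc-C, proc-E, proc-A.
Step-by-step check:
  proc-C: no waits; runs immediately, freeing res-8 and res-14
  proc-E: no waits; runs immediately, freeing res-19
  run proc-A (all its waits — res-14 — are resolved); releases res-12 and res-11


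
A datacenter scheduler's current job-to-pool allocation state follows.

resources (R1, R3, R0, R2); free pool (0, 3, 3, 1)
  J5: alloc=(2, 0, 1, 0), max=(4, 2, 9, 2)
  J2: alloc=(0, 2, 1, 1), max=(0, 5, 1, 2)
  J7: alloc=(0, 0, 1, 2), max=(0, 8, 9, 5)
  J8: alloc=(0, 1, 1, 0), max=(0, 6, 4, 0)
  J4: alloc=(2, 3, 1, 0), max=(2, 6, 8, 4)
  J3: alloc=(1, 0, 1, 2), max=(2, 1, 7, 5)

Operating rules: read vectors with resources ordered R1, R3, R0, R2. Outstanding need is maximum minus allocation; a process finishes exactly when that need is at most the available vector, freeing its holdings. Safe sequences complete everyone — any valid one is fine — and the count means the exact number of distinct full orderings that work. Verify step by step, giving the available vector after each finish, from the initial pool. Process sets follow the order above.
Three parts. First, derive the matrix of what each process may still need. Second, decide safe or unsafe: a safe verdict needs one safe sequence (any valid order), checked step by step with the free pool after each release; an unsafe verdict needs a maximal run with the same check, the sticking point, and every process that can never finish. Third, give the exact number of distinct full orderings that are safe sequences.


(1) Remaining need (order R1, R3, R0, R2):
  J5: (2, 2, 8, 2)
  J2: (0, 3, 0, 1)
  J7: (0, 8, 8, 3)
  J8: (0, 5, 3, 0)
  J4: (0, 3, 7, 4)
  J3: (1, 1, 6, 3)
(2) The state is UNSAFE.
Key observation: no order helps: past J2, J8, the free pool tops out at (0, 6, 5, 2), below what each blocked process needs in R0.
Going as far as possible: J2, J8; after that, nothing fits. Check, step by step:
  pool = (0, 3, 3, 1)
  J2: need (0, 3, 0, 1) fits (0, 3, 3, 1); releases (0, 2, 1, 1), pool now (0, 5, 4, 2)
  J8: need (0, 5, 3, 0) fits (0, 5, 4, 2); releases (0, 1, 1, 0), pool now (0, 6, 5, 2)
  blocked: J5 wants (2, 2, 8, 2), pool (0, 6, 5, 2) — not enough R1 and R0
  blocked: J7 wants (0, 8, 8, 3), pool (0, 6, 5, 2) — not enough R3, R0 and R2
  blocked: J4 wants (0, 3, 7, 4), pool (0, 6, 5, 2) — not enough R0 and R2
  blocked: J3 wants (1, 1, 6, 3), pool (0, 6, 5, 2) — not enough R1, R0 and R2
Never able to finish: J5, J7, J4 and J3.
(3) The exact count: 0 of the possible complete orderings are safe sequences.


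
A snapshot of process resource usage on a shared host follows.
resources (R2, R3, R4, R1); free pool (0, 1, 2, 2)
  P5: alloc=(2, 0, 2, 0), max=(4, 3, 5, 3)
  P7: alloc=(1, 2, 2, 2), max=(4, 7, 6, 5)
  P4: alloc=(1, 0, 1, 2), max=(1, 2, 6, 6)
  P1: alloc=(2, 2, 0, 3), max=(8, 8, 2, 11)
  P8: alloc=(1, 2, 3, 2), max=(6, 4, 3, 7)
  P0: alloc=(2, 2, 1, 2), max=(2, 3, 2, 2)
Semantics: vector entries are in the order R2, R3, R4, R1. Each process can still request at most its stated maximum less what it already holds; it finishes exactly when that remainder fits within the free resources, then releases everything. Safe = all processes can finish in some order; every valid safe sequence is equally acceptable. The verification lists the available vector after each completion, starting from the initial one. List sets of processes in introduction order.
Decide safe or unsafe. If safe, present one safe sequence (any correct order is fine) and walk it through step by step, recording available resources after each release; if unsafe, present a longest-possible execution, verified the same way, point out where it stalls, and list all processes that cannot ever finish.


SAFE — a valid safe sequence is P0, P5, P4, P8, P7, P1.
Key observation: the first exact fit in this order is P0 — it needs (0, 1, 1, 0) with (0, 1, 2, 2) free, meeting a requested resource to the last unit.
Step-by-step check:
  pool = (0, 1, 2, 2)
  P0 needs (0, 1, 1, 0) <= (0, 1, 2, 2) -> finishes; pool += (2, 2, 1, 2) = (2, 3, 3, 4)
  P5 needs (2, 3, 3, 3) <= (2, 3, 3, 4) -> finishes; pool += (2, 0, 2, 0) = (4, 3, 5, 4)
  P4 needs (0, 2, 5, 4) <= (4, 3, 5, 4) -> finishes; pool += (1, 0, 1, 2) = (5, 3, 6, 6)
  P8 needs (5, 2, 0, 5) <= (5, 3, 6, 6) -> finishes; pool += (1, 2, 3, 2) = (6, 5, 9, 8)
  P7 needs (3, 5, 4, 3) <= (6, 5, 9, 8) -> finishes; pool += (1, 2, 2, 2) = (7, 7, 11, 10)
  P1 needs (6, 6, 2, 8) <= (7, 7, 11, 10) -> finishes; pool += (2, 2, 0, 3) = (9, 9, 11, 13)


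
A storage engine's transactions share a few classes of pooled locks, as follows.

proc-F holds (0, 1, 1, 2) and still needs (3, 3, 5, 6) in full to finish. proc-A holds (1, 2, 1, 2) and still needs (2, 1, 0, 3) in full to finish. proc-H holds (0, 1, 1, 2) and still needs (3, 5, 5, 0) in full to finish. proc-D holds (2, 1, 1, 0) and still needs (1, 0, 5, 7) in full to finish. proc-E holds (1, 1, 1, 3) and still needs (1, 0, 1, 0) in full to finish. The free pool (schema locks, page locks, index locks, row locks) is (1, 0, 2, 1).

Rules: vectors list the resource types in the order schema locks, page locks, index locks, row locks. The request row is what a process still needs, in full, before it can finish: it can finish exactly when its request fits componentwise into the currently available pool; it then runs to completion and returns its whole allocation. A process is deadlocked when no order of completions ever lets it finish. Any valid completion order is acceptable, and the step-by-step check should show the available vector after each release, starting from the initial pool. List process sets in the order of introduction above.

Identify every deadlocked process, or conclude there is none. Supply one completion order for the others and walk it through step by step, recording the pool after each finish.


Deadlocked set: proc-F, proc-H and proc-D.
Key observation: the wall is index locks: completing proc-E, proc-A brings the pool only to (3, 3, 4, 6), and all the rest need more.
A valid finishing order for the others: proc-E, proc-A. Step-by-step check:
  pool = (1, 0, 2, 1)
  run proc-E (needs (1, 0, 1, 0), free (1, 0, 2, 1)); after release of (1, 1, 1, 3) the pool is (2, 1, 3, 4)
  run proc-A (needs (2, 1, 0, 3), free (2, 1, 3, 4)); after release of (1, 2, 1, 2) the pool is (3, 3, 4, 6)
None of the blocked processes ever fits:
  proc-F cannot run: need (3, 3, 5, 6) vs free (3, 3, 4, 6) (insufficient index locks)
  proc-H cannot run: need (3, 5, 5, 0) vs free (3, 3, 4, 6) (insufficient page locks and index locks)
  proc-D cannot run: need (1, 0, 5, 7) vs free (3, 3, 4, 6) (insufficient index locks and row locks)


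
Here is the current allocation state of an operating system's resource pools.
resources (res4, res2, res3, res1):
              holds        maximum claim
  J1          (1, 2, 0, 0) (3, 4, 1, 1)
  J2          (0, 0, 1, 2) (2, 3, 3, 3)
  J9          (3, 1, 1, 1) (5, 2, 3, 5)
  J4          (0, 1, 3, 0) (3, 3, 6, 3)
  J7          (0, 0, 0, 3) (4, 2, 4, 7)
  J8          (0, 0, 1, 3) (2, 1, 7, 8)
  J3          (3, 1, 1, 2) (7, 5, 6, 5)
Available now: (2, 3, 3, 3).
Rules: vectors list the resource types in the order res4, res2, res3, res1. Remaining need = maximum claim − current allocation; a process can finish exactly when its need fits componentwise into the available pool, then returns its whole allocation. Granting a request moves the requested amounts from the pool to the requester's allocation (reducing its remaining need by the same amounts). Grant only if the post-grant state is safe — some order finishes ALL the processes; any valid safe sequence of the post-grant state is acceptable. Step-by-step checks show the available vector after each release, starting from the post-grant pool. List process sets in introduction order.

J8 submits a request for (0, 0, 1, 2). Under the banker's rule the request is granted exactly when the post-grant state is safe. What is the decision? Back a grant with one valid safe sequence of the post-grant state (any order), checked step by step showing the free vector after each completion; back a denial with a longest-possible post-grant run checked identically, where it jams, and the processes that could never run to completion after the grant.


GRANT. The post-grant state is safe; one safe sequence: J1, J2, J4, J8, J9, J3, J7.
Key observation: with (2, 3, 2, 1) left after the transfer, J1 can run at once — the state stays safe.
Step-by-step check of the post-grant state:
  pool = (2, 3, 2, 1)
  run J1 (needs (2, 2, 1, 1), free (2, 3, 2, 1)); after release of (1, 2, 0, 0) the pool is (3, 5, 2, 1)
  run J2 (needs (2, 3, 2, 1), free (3, 5, 2, 1)); after release of (0, 0, 1, 2) the pool is (3, 5, 3, 3)
  run J4 (needs (3, 2, 3, 3), free (3, 5, 3, 3)); after release of (0, 1, 3, 0) the pool is (3, 6, 6, 3)
  run J8 (needs (2, 1, 5, 3), free (3, 6, 6, 3)); after release of (0, 0, 2, 5) the pool is (3, 6, 8, 8)
  run J9 (needs (2, 1, 2, 4), free (3, 6, 8, 8)); after release of (3, 1, 1, 1) the pool is (6, 7, 9, 9)
  run J3 (needs (4, 4, 5, 3), free (6, 7, 9, 9)); after release of (3, 1, 1, 2) the pool is (9, 8, 10, 11)
  run J7 (needs (4, 2, 4, 4), free (9, 8, 10, 11)); after release of (0, 0, 0, 3) the pool is (9, 8, 10, 14)


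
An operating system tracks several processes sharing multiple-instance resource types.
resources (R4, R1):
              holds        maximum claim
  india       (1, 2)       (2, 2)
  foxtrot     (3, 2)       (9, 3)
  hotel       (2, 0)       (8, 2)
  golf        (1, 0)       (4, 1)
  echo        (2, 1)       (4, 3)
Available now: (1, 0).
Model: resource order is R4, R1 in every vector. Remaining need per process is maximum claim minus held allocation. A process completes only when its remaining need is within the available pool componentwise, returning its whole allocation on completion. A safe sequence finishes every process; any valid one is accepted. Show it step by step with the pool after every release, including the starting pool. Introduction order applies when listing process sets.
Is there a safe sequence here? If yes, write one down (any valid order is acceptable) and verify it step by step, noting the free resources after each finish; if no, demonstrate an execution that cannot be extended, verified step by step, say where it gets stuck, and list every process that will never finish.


UNSAFE.
Key observation: after india, echo, golf complete, (5, 3) is the best the pool ever gets, yet each leftover process wants more R4.
A maximal execution: india, echo, golf — then nothing else fits. Check, step by step:
  pool = (1, 0)
  india needs (1, 0) <= (1, 0) -> finishes; pool += (1, 2) = (2, 2)
  echo needs (2, 2) <= (2, 2) -> finishes; pool += (2, 1) = (4, 3)
  golf needs (3, 1) <= (4, 3) -> finishes; pool += (1, 0) = (5, 3)
  foxtrot cannot run: need (6, 1) vs free (5, 3) (insufficient R4)
  hotel cannot run: need (6, 2) vs free (5, 3) (insufficient R4)
Never able to finish: foxtrot and hotel.


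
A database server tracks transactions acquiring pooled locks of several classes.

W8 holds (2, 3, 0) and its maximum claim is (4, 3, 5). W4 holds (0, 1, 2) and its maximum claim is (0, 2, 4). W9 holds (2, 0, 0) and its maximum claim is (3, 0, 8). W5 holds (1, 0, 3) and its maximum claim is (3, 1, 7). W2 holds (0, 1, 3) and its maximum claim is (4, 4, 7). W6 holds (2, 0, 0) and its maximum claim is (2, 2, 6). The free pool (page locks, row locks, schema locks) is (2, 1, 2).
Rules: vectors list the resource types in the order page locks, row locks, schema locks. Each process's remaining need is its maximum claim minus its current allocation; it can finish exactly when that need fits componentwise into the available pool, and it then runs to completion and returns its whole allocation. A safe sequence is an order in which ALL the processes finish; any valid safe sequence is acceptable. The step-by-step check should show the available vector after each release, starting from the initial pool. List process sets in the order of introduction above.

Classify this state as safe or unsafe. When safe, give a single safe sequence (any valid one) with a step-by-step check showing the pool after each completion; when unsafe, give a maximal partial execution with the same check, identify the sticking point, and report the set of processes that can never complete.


The state is SAFE; one workable sequence: W4, W5, W6, W8, W2, W9.
Key observation: the order's first zero-slack moment is W4 ((0, 1, 2) needed, (2, 1, 2) free — a requested resource with nothing to spare).
Step-by-step check:
  pool = (2, 1, 2)
  W4 needs (0, 1, 2) <= (2, 1, 2) -> finishes; pool += (0, 1, 2) = (2, 2, 4)
  W5 needs (2, 1, 4) <= (2, 2, 4) -> finishes; pool += (1, 0, 3) = (3, 2, 7)
  W6 needs (0, 2, 6) <= (3, 2, 7) -> finishes; pool += (2, 0, 0) = (5, 2, 7)
  W8 needs (2, 0, 5) <= (5, 2, 7) -> finishes; pool += (2, 3, 0) = (7, 5, 7)
  W2 needs (4, 3, 4) <= (7, 5, 7) -> finishes; pool += (0, 1, 3) = (7, 6, 10)
  W9 needs (1, 0, 8) <= (7, 6, 10) -> finishes; pool += (2, 0, 0) = (9, 6, 10)
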